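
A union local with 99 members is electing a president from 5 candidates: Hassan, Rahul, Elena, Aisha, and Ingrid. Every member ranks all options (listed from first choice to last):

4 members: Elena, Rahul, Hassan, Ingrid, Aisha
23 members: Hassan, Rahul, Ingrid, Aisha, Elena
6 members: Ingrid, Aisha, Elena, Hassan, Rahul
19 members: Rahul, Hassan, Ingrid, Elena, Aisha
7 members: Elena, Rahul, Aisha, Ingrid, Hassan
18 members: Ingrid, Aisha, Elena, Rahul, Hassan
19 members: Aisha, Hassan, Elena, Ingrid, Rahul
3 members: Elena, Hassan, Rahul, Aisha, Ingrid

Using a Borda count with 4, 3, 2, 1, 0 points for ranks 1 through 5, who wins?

Hassan

Hassan: 4·2 + 23·4 + 6·1 + 19·3 + 7·0 + 18·0 + 19·3 + 3·3 = 229
Rahul: 4·3 + 23·3 + 6·0 + 19·4 + 7·3 + 18·1 + 19·0 + 3·2 = 202
Elena: 4·4 + 23·0 + 6·2 + 19·1 + 7·4 + 18·2 + 19·2 + 3·4 = 161
Aisha: 4·0 + 23·1 + 6·3 + 19·0 + 7·2 + 18·3 + 19·4 + 3·1 = 188
Ingrid: 4·1 + 23·2 + 6·4 + 19·2 + 7·1 + 18·4 + 19·1 + 3·0 = 210
Hassan has the highest Borda score (229).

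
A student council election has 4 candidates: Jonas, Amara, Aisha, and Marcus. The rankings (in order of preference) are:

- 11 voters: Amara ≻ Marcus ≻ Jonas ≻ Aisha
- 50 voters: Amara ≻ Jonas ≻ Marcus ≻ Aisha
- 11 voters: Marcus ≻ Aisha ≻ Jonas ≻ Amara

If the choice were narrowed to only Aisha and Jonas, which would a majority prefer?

Voters preferring Aisha to Jonas: 11; preferring Jonas to Aisha: 61.
Jonas wins the head-to-head.

Jonas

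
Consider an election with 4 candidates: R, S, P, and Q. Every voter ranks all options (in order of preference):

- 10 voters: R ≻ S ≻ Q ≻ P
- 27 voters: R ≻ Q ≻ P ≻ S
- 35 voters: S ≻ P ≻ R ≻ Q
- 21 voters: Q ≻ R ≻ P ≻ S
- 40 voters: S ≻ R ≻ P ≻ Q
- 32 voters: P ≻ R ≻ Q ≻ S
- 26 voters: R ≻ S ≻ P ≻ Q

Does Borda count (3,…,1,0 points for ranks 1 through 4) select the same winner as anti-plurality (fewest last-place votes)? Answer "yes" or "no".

yes

Borda — scores: R 410, S 297, P 280, Q 159. Winner: R.
Anti-plurality — last-place votes: R 0, S 80, P 10, Q 101. Winner: R.
The two methods agree.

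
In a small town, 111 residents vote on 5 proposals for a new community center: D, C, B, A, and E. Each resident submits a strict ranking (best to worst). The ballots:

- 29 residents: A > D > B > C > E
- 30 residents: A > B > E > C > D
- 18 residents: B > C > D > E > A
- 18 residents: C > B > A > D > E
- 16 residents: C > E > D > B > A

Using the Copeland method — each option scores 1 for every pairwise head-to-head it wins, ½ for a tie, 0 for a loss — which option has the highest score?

D: beats E; loses to C, B, and A → score 1.
C: beats D and E; loses to B and A → score 2.
B: beats D, C, and E; loses to A → score 3.
A: beats D, C, B, and E → score 4.
E: loses to D, C, B, and A → score 0.
A has the best pairwise record.

A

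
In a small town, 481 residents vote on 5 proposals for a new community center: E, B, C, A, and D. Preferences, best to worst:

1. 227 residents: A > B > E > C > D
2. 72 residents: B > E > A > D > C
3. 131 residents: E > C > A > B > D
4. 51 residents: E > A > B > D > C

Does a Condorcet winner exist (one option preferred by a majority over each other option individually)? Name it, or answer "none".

Checking pairwise contests:
B beats E 299–182.
A beats B 409–72.
E beats C 481–0.
E beats A 254–227.
E beats D 481–0.
Every option loses at least one head-to-head, so there is no Condorcet winner.

none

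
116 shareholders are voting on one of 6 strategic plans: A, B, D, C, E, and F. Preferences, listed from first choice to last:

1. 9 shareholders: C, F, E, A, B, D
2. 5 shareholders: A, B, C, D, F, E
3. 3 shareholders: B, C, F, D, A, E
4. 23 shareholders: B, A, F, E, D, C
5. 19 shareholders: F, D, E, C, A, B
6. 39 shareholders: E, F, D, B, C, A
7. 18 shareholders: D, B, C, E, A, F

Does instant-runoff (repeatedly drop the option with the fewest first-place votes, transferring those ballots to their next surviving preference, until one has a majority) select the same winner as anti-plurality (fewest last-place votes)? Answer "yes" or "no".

Instant-runoff — R1 A 5, B 26, D 18, C 9, E 39, F 19 (A out); R2 B 31, D 18, C 9, E 39, F 19 (C out); R3 B 31, D 18, E 39, F 28 (D out); R4 B 49, E 39, F 28 (F out); R5 B 49, E 67 (E winner). Winner: E.
Anti-plurality — last-place votes: A 39, B 19, D 9, C 23, E 8, F 18. Winner: E.
The two methods agree.

yes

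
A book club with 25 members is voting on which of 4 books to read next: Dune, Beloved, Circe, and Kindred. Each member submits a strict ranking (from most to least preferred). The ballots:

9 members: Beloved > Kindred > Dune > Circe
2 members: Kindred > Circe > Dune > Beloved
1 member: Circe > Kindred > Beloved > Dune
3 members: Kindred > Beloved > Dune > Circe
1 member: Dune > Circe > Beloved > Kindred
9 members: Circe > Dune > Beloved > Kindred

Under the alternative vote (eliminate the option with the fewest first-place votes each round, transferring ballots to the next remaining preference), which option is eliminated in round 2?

Kindred

Round 1: Dune 1, Beloved 9, Circe 10, Kindred 5. Eliminate Dune.
Round 2: Beloved 9, Circe 11, Kindred 5. Eliminate Kindred.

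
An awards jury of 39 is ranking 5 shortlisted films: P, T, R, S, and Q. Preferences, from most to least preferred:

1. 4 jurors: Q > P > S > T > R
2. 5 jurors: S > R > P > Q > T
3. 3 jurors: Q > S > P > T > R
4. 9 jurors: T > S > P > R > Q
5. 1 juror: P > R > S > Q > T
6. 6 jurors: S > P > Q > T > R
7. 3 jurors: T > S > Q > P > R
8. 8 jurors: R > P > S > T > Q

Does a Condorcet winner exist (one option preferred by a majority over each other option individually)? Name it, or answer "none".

S

S vs P: 26–13 for S.
S vs T: 27–12 for S.
S vs R: 30–9 for S.
S vs Q: 32–7 for S.
S beats every other option head-to-head.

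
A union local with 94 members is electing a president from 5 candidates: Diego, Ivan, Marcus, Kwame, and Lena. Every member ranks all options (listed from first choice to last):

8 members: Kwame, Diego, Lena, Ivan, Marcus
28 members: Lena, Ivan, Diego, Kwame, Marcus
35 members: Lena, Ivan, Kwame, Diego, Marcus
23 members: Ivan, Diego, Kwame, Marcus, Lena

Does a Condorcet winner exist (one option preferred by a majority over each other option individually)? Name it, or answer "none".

Lena

Lena vs Diego: 63–31 for Lena.
Lena vs Ivan: 71–23 for Lena.
Lena vs Marcus: 71–23 for Lena.
Lena vs Kwame: 63–31 for Lena.
Lena beats every other option head-to-head.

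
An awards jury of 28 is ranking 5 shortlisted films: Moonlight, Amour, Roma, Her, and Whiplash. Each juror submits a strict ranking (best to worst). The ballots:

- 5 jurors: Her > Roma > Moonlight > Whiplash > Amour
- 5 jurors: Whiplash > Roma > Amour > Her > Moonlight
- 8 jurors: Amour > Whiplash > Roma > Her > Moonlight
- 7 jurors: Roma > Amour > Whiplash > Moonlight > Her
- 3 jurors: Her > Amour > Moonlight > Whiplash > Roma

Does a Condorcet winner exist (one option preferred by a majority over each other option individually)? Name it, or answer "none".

Checking pairwise contests:
Amour beats Moonlight 23–5.
Roma beats Amour 17–11.
Whiplash beats Roma 16–12.
Amour beats Her 20–8.
Amour beats Whiplash 18–10.
Every option loses at least one head-to-head, so there is no Condorcet winner.

none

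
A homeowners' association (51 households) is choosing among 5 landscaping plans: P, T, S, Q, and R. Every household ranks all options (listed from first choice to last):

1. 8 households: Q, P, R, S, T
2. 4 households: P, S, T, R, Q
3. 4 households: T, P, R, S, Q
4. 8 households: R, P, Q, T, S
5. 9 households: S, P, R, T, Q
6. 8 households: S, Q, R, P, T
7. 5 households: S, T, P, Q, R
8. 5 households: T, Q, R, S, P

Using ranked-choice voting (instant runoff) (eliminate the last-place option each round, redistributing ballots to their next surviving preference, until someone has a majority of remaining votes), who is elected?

Round 1: P 4, T 9, S 22, Q 8, R 8. Eliminate P.
Round 2: T 9, S 26, Q 8, R 8. S has a majority.

S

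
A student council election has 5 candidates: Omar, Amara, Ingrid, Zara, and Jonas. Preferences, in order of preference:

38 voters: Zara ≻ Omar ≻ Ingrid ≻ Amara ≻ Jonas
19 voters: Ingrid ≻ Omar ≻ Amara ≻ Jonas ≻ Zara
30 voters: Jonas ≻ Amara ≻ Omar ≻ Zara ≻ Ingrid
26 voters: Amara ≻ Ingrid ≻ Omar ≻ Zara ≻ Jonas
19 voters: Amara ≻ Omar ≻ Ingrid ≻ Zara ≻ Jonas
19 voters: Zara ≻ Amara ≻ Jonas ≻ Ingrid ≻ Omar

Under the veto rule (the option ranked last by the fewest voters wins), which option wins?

Amara

Last-place votes: Omar 19, Amara 0, Ingrid 30, Zara 19, Jonas 83.
Amara is ranked last by the fewest voters, so Amara wins.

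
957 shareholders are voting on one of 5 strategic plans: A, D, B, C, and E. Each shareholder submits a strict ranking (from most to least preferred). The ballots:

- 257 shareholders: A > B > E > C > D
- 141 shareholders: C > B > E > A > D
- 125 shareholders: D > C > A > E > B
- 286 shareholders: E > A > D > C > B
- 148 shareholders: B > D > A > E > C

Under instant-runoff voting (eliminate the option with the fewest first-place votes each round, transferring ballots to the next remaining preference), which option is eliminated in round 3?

C

Round 1: A 257, D 125, B 148, C 141, E 286. Eliminate D.
Round 2: A 257, B 148, C 266, E 286. Eliminate B.
Round 3: A 405, C 266, E 286. Eliminate C.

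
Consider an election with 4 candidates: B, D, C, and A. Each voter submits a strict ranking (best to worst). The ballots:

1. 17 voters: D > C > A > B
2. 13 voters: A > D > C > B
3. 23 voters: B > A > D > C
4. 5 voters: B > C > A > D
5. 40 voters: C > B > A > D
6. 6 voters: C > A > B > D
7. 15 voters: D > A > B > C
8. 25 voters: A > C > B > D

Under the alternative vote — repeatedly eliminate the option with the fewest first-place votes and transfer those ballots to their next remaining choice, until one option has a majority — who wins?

Round 1: B 28, D 32, C 46, A 38. Eliminate B.
Round 2: D 32, C 51, A 61. Eliminate D.
Round 3: C 68, A 76. A has a majority.

A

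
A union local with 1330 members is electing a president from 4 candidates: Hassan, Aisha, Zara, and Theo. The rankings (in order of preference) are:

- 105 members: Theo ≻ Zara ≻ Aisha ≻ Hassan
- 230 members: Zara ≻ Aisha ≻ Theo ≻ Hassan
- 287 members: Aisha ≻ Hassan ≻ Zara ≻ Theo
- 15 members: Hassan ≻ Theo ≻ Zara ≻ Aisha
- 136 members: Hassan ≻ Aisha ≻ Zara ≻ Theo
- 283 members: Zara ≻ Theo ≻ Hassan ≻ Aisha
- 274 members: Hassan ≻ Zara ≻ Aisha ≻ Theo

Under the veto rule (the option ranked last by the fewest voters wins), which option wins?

Last-place votes: Hassan 335, Aisha 298, Zara 0, Theo 697.
Zara is ranked last by the fewest voters, so Zara wins.

Zara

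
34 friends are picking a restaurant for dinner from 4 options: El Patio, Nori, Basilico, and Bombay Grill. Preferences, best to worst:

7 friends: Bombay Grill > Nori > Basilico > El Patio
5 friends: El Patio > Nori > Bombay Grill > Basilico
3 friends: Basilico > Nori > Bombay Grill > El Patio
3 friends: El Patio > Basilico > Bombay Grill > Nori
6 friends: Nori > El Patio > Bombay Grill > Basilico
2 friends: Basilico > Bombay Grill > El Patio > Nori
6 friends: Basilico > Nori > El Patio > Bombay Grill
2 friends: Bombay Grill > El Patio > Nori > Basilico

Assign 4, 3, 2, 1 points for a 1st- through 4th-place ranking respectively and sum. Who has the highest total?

Nori

El Patio: 7·1 + 5·4 + 3·1 + 3·4 + 6·3 + 2·2 + 6·2 + 2·3 = 82
Nori: 7·3 + 5·3 + 3·3 + 3·1 + 6·4 + 2·1 + 6·3 + 2·2 = 96
Basilico: 7·2 + 5·1 + 3·4 + 3·3 + 6·1 + 2·4 + 6·4 + 2·1 = 80
Bombay Grill: 7·4 + 5·2 + 3·2 + 3·2 + 6·2 + 2·3 + 6·1 + 2·4 = 82
Nori has the highest Borda score (96).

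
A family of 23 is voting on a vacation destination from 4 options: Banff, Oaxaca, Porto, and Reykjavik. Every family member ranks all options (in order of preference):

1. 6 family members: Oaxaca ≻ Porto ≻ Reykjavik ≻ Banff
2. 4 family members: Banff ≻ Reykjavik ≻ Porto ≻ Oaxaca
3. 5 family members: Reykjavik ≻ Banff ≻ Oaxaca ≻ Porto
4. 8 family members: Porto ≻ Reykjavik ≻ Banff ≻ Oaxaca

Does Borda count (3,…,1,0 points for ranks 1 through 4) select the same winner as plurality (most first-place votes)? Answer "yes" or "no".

no

Borda — scores: Banff 30, Oaxaca 23, Porto 40, Reykjavik 45. Winner: Reykjavik.
Plurality — first-place votes: Banff 4, Oaxaca 6, Porto 8, Reykjavik 5. Winner: Porto.
The two methods disagree.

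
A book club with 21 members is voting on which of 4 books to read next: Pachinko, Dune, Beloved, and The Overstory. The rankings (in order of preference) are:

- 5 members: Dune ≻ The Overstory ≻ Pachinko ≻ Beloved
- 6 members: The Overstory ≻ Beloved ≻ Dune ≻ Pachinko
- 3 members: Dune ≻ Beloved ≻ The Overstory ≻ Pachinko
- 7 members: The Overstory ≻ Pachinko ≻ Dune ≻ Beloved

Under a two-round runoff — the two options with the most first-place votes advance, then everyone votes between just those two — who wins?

Round 1 first-place votes: Pachinko 0, Dune 8, Beloved 0, The Overstory 13.
The Overstory and Dune advance.
Runoff: The Overstory is preferred to Dune by 13 voters; Dune by 8.
The Overstory wins the runoff.

The Overstory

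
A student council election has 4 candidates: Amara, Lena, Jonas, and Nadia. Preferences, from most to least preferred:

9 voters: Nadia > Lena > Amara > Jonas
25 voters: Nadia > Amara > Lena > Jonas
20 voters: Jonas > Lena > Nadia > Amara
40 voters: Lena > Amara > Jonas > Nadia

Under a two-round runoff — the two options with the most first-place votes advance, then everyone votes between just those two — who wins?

Lena

Round 1 first-place votes: Amara 0, Lena 40, Jonas 20, Nadia 34.
Lena and Nadia advance.
Runoff: Lena is preferred to Nadia by 60 voters; Nadia by 34.
Lena wins the runoff.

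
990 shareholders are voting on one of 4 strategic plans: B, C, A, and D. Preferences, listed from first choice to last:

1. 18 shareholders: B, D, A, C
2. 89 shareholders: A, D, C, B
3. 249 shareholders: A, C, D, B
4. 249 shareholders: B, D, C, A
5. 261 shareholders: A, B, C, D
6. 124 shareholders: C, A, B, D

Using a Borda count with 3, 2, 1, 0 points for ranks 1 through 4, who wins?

B: 18·3 + 89·0 + 249·0 + 249·3 + 261·2 + 124·1 = 1447
C: 18·0 + 89·1 + 249·2 + 249·1 + 261·1 + 124·3 = 1469
A: 18·1 + 89·3 + 249·3 + 249·0 + 261·3 + 124·2 = 2063
D: 18·2 + 89·2 + 249·1 + 249·2 + 261·0 + 124·0 = 961
A has the highest Borda score (2063).

A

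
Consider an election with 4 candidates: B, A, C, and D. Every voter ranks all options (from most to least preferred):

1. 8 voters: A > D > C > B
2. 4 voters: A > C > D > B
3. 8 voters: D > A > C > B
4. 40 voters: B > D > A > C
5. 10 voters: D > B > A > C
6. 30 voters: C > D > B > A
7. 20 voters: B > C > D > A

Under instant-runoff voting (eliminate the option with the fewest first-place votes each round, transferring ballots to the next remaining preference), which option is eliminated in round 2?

D

Round 1: B 60, A 12, C 30, D 18. Eliminate A.
Round 2: B 60, C 34, D 26. Eliminate D.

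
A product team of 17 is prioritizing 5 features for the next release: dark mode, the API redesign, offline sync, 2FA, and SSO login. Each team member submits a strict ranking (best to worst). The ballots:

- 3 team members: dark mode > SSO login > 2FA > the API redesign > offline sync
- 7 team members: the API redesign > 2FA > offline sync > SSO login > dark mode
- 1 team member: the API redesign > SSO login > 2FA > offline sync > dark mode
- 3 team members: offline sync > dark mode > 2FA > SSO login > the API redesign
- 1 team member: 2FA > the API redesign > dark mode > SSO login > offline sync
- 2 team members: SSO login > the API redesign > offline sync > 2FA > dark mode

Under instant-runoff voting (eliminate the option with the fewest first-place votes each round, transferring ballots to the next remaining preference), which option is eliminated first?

Round 1: dark mode 3, the API redesign 8, offline sync 3, 2FA 1, SSO login 2. Eliminate 2FA.

2FA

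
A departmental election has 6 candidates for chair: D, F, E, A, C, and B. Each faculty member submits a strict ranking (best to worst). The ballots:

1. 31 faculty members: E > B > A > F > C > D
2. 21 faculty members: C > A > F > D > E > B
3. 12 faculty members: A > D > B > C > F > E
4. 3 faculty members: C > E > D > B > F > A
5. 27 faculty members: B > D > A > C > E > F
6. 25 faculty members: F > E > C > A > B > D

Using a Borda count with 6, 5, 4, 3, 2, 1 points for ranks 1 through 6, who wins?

D: 31·1 + 21·3 + 12·5 + 3·4 + 27·5 + 25·1 = 326
F: 31·3 + 21·4 + 12·2 + 3·2 + 27·1 + 25·6 = 384
E: 31·6 + 21·2 + 12·1 + 3·5 + 27·2 + 25·5 = 434
A: 31·4 + 21·5 + 12·6 + 3·1 + 27·4 + 25·3 = 487
C: 31·2 + 21·6 + 12·3 + 3·6 + 27·3 + 25·4 = 423
B: 31·5 + 21·1 + 12·4 + 3·3 + 27·6 + 25·2 = 445
A has the highest Borda score (487).

A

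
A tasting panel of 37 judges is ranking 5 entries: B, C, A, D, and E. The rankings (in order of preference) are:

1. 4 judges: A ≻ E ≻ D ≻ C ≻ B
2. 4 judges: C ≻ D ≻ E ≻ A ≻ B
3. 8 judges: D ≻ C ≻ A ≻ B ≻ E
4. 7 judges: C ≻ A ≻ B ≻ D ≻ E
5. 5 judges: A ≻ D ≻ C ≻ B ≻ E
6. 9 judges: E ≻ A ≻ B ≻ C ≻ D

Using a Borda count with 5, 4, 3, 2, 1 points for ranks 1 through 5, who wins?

A

B: 4·1 + 4·1 + 8·2 + 7·3 + 5·2 + 9·3 = 82
C: 4·2 + 4·5 + 8·4 + 7·5 + 5·3 + 9·2 = 128
A: 4·5 + 4·2 + 8·3 + 7·4 + 5·5 + 9·4 = 141
D: 4·3 + 4·4 + 8·5 + 7·2 + 5·4 + 9·1 = 111
E: 4·4 + 4·3 + 8·1 + 7·1 + 5·1 + 9·5 = 93
A has the highest Borda score (141).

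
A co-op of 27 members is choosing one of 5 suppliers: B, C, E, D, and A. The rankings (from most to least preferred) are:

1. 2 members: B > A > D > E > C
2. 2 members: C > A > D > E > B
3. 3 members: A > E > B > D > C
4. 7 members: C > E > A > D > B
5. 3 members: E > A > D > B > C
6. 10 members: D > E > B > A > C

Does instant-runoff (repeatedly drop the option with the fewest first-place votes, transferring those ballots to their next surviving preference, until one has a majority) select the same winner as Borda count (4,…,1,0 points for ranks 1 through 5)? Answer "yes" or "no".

no

Instant-runoff — R1 B 2, C 9, E 3, D 10, A 3 (B out); R2 C 9, E 3, D 10, A 5 (E out); R3 C 9, D 10, A 8 (A out); R4 C 9, D 18 (D winner). Winner: D.
Borda — scores: B 37, C 36, E 76, D 64, A 57. Winner: E.
The two methods disagree.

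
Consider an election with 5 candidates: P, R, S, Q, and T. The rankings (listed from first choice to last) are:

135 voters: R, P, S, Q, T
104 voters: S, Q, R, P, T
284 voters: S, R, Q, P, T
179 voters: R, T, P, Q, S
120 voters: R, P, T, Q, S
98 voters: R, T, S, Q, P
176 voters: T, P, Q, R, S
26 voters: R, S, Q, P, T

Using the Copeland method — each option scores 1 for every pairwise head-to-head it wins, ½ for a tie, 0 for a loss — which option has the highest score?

P: beats S, Q, and T; loses to R → score 3.
R: beats P, S, Q, and T → score 4.
S: beats Q; loses to P, R, and T → score 1.
Q: loses to P, R, S, and T → score 0.
T: beats S and Q; loses to P and R → score 2.
R has the best pairwise record.

R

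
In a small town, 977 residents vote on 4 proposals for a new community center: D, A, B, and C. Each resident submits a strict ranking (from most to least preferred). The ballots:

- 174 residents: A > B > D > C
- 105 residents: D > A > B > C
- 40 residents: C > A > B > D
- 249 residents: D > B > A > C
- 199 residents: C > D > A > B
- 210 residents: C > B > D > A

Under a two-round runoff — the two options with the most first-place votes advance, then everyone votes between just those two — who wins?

D

Round 1 first-place votes: D 354, A 174, B 0, C 449.
C and D advance.
Runoff: C is preferred to D by 449 voters; D by 528.
D wins the runoff.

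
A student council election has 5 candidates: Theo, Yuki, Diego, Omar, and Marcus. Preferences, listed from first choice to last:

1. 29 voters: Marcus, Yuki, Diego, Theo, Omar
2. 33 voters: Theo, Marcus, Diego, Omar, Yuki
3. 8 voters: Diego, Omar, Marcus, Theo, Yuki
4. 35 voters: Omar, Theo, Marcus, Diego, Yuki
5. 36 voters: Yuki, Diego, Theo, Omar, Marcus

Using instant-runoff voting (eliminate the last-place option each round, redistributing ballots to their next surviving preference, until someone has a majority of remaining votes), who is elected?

Round 1: Theo 33, Yuki 36, Diego 8, Omar 35, Marcus 29. Eliminate Diego.
Round 2: Theo 33, Yuki 36, Omar 43, Marcus 29. Eliminate Marcus.
Round 3: Theo 33, Yuki 65, Omar 43. Eliminate Theo.
Round 4: Yuki 65, Omar 76. Omar has a majority.

Omar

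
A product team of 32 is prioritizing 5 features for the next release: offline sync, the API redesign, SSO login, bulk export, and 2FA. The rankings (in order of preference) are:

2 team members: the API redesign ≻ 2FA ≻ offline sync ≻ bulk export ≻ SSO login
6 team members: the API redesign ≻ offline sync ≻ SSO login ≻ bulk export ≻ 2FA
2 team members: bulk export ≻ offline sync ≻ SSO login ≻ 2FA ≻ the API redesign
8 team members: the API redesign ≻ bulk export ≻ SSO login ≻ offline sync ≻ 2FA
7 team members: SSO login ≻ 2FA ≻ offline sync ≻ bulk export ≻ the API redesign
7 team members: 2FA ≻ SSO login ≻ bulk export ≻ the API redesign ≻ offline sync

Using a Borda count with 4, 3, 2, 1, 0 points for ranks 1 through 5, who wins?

SSO login

offline sync: 2·2 + 6·3 + 2·3 + 8·1 + 7·2 + 7·0 = 50
the API redesign: 2·4 + 6·4 + 2·0 + 8·4 + 7·0 + 7·1 = 71
SSO login: 2·0 + 6·2 + 2·2 + 8·2 + 7·4 + 7·3 = 81
bulk export: 2·1 + 6·1 + 2·4 + 8·3 + 7·1 + 7·2 = 61
2FA: 2·3 + 6·0 + 2·1 + 8·0 + 7·3 + 7·4 = 57
SSO login has the highest Borda score (81).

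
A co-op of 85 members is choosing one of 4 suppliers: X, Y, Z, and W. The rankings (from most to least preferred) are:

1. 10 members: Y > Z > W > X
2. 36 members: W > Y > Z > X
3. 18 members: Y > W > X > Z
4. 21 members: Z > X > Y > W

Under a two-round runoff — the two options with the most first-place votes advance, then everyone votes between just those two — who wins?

Round 1 first-place votes: X 0, Y 28, Z 21, W 36.
W and Y advance.
Runoff: W is preferred to Y by 36 voters; Y by 49.
Y wins the runoff.

Y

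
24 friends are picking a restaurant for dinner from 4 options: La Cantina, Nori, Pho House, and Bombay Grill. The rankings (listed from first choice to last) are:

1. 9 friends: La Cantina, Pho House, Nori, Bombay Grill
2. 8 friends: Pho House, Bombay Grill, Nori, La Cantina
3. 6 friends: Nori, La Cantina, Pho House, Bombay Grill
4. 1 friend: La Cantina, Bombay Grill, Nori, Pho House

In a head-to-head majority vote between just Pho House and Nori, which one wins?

Voters preferring Pho House to Nori: 17; preferring Nori to Pho House: 7.
Pho House wins the head-to-head.

Pho House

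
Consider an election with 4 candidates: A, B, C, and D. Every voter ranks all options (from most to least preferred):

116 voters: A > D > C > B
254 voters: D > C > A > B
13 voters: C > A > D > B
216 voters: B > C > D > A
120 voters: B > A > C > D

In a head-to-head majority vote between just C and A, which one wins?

Voters preferring C to A: 483; preferring A to C: 236.
C wins the head-to-head.

C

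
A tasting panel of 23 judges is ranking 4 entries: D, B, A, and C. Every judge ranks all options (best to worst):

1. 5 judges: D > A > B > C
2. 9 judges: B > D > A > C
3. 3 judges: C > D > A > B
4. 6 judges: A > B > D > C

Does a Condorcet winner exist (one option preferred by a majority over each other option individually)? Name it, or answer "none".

Checking pairwise contests:
B beats D 15–8.
A beats B 14–9.
D beats A 17–6.
D beats C 20–3.
Every option loses at least one head-to-head, so there is no Condorcet winner.

none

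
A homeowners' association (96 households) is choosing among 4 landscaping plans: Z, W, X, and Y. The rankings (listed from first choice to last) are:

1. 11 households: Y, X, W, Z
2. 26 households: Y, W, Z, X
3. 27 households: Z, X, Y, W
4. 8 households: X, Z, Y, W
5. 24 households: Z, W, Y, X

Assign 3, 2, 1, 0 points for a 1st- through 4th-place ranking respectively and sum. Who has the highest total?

Z

Z: 11·0 + 26·1 + 27·3 + 8·2 + 24·3 = 195
W: 11·1 + 26·2 + 27·0 + 8·0 + 24·2 = 111
X: 11·2 + 26·0 + 27·2 + 8·3 + 24·0 = 100
Y: 11·3 + 26·3 + 27·1 + 8·1 + 24·1 = 170
Z has the highest Borda score (195).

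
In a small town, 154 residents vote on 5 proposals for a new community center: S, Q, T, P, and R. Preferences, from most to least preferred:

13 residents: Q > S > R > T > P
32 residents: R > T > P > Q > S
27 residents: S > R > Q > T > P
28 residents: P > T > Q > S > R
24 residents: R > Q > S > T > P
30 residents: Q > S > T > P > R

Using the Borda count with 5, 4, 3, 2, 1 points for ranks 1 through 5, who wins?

S: 13·4 + 32·1 + 27·5 + 28·2 + 24·3 + 30·4 = 467
Q: 13·5 + 32·2 + 27·3 + 28·3 + 24·4 + 30·5 = 540
T: 13·2 + 32·4 + 27·2 + 28·4 + 24·2 + 30·3 = 458
P: 13·1 + 32·3 + 27·1 + 28·5 + 24·1 + 30·2 = 360
R: 13·3 + 32·5 + 27·4 + 28·1 + 24·5 + 30·1 = 485
Q has the highest Borda score (540).

Q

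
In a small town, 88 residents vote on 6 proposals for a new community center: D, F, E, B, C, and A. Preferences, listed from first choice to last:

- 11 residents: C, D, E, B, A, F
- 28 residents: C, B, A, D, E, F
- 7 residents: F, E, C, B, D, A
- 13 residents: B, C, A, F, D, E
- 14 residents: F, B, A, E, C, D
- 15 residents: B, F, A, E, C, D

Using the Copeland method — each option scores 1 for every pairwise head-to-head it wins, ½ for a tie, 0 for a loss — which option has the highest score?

D: beats E; loses to F, B, C, and A → score 1.
F: beats D and E; loses to B, C, and A → score 2.
E: loses to D, F, B, C, and A → score 0.
B: beats D, F, E, and A; loses to C → score 4.
C: beats D, F, E, B, and A → score 5.
A: beats D, F, and E; loses to B and C → score 3.
C has the best pairwise record.

C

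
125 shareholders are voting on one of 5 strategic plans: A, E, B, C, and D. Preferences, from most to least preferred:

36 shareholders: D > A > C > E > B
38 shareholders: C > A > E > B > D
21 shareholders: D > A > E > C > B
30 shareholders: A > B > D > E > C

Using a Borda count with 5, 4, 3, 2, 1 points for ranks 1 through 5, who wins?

A

A: 36·4 + 38·4 + 21·4 + 30·5 = 530
E: 36·2 + 38·3 + 21·3 + 30·2 = 309
B: 36·1 + 38·2 + 21·1 + 30·4 = 253
C: 36·3 + 38·5 + 21·2 + 30·1 = 370
D: 36·5 + 38·1 + 21·5 + 30·3 = 413
A has the highest Borda score (530).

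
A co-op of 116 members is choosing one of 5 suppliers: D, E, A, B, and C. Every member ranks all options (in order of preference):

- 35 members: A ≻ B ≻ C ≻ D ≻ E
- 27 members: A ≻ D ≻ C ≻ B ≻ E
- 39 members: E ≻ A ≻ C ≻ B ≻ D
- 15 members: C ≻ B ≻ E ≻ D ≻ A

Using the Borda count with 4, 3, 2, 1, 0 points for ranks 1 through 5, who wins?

D: 35·1 + 27·3 + 39·0 + 15·1 = 131
E: 35·0 + 27·0 + 39·4 + 15·2 = 186
A: 35·4 + 27·4 + 39·3 + 15·0 = 365
B: 35·3 + 27·1 + 39·1 + 15·3 = 216
C: 35·2 + 27·2 + 39·2 + 15·4 = 262
A has the highest Borda score (365).

A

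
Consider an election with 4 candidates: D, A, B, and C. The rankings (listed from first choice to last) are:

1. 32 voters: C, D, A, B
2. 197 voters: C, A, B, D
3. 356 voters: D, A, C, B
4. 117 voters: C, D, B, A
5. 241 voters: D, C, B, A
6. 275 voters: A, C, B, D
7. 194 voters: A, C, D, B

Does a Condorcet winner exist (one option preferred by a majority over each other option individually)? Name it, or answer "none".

none

Checking pairwise contests:
C beats D 815–597.
D beats A 746–666.
D beats B 940–472.
A beats C 825–587.
Every option loses at least one head-to-head, so there is no Condorcet winner.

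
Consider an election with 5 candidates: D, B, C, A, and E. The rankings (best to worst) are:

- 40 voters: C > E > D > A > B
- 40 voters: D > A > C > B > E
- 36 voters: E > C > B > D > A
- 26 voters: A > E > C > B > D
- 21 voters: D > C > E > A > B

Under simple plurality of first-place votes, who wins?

D

First-place votes: D 61, B 0, C 40, A 26, E 36.
D has the most first-place votes.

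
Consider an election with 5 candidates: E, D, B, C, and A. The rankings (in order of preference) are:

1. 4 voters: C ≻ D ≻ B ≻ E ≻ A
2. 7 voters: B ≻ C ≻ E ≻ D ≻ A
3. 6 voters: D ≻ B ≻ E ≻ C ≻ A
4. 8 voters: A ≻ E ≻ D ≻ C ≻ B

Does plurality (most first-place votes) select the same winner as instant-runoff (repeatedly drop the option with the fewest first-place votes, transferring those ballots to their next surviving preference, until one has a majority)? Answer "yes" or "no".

no

Plurality — first-place votes: E 0, D 6, B 7, C 4, A 8. Winner: A.
Instant-runoff — R1 E 0, D 6, B 7, C 4, A 8 (E out); R2 D 6, B 7, C 4, A 8 (C out); R3 D 10, B 7, A 8 (B out); R4 D 17, A 8 (D winner). Winner: D.
The two methods disagree.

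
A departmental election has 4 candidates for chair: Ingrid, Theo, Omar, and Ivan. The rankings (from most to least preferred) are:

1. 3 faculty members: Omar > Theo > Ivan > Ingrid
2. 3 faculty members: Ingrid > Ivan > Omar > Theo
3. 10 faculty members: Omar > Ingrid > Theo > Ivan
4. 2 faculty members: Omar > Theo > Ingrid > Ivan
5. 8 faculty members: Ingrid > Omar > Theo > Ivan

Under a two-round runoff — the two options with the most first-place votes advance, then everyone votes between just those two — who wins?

Omar

Round 1 first-place votes: Ingrid 11, Theo 0, Omar 15, Ivan 0.
Omar and Ingrid advance.
Runoff: Omar is preferred to Ingrid by 15 voters; Ingrid by 11.
Omar wins the runoff.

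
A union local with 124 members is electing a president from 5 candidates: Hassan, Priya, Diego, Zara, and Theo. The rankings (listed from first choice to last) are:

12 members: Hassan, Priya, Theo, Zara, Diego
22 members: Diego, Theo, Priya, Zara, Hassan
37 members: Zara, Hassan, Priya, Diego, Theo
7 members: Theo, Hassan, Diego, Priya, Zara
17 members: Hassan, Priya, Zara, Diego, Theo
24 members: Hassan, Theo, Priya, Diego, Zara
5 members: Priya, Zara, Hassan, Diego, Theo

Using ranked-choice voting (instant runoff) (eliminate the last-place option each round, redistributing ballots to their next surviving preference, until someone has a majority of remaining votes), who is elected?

Zara

Round 1: Hassan 53, Priya 5, Diego 22, Zara 37, Theo 7. Eliminate Priya.
Round 2: Hassan 53, Diego 22, Zara 42, Theo 7. Eliminate Theo.
Round 3: Hassan 60, Diego 22, Zara 42. Eliminate Diego.
Round 4: Hassan 60, Zara 64. Zara has a majority.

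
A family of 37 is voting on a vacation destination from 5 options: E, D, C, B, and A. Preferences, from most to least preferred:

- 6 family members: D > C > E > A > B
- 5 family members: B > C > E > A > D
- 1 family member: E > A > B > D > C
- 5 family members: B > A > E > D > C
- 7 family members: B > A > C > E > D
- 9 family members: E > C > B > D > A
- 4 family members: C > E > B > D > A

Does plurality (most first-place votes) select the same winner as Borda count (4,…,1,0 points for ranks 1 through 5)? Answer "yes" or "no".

Plurality — first-place votes: E 10, D 6, C 4, B 17, A 0. Winner: B.
Borda — scores: E 91, D 43, C 90, B 96, A 50. Winner: B.
The two methods agree.

yes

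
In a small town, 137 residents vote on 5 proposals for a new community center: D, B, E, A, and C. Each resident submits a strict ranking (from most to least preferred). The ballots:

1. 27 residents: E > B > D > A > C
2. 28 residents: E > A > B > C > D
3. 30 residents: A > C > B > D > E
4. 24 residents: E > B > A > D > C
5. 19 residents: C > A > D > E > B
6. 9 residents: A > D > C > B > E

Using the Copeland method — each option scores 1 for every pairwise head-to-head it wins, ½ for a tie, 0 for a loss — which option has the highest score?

D: loses to B, E, A, and C → score 0.
B: beats D and C; loses to E and A → score 2.
E: beats D, B, A, and C → score 4.
A: beats D, B, and C; loses to E → score 3.
C: beats D; loses to B, E, and A → score 1.
E has the best pairwise record.

E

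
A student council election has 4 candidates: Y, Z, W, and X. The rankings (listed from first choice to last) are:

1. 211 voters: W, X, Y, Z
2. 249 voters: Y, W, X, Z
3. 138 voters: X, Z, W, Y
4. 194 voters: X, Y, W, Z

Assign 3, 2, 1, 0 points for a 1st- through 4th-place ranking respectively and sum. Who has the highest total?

X

Y: 211·1 + 249·3 + 138·0 + 194·2 = 1346
Z: 211·0 + 249·0 + 138·2 + 194·0 = 276
W: 211·3 + 249·2 + 138·1 + 194·1 = 1463
X: 211·2 + 249·1 + 138·3 + 194·3 = 1667
X has the highest Borda score (1667).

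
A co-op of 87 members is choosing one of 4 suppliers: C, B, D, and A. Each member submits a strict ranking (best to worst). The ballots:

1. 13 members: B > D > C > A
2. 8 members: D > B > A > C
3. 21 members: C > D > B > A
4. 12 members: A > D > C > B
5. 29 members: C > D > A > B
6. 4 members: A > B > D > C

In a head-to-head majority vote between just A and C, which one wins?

C

Voters preferring A to C: 24; preferring C to A: 63.
C wins the head-to-head.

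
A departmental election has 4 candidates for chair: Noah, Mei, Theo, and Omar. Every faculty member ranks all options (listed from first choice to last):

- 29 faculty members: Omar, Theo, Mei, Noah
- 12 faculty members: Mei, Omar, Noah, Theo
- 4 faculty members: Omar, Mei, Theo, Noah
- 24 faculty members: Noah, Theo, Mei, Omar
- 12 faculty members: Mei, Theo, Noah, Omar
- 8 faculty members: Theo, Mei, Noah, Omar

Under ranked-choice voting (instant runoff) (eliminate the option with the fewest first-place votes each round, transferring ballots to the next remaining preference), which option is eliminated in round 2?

Round 1: Noah 24, Mei 24, Theo 8, Omar 33. Eliminate Theo.
Round 2: Noah 24, Mei 32, Omar 33. Eliminate Noah.

Noah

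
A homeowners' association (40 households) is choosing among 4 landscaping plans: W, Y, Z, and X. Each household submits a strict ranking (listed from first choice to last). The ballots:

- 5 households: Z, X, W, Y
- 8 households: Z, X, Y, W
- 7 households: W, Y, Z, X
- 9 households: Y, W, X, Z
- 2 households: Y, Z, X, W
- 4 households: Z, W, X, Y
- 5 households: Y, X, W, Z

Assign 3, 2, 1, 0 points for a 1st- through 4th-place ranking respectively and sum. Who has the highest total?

Y

W: 5·1 + 8·0 + 7·3 + 9·2 + 2·0 + 4·2 + 5·1 = 57
Y: 5·0 + 8·1 + 7·2 + 9·3 + 2·3 + 4·0 + 5·3 = 70
Z: 5·3 + 8·3 + 7·1 + 9·0 + 2·2 + 4·3 + 5·0 = 62
X: 5·2 + 8·2 + 7·0 + 9·1 + 2·1 + 4·1 + 5·2 = 51
Y has the highest Borda score (70).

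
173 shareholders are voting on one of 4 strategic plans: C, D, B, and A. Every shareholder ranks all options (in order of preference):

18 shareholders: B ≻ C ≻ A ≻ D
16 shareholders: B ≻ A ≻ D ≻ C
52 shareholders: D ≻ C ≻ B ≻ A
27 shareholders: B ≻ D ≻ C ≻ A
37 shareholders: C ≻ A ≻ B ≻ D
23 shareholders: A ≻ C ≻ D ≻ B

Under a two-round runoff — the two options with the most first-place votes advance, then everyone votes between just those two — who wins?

Round 1 first-place votes: C 37, D 52, B 61, A 23.
B and D advance.
Runoff: B is preferred to D by 98 voters; D by 75.
B wins the runoff.

B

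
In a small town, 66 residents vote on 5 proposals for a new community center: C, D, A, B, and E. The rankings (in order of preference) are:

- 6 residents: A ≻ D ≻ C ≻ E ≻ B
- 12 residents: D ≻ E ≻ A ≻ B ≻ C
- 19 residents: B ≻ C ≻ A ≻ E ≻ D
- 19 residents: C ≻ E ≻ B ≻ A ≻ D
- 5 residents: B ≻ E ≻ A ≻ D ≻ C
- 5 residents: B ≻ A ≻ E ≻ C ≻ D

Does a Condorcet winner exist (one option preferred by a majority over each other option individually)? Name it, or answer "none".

none

Checking pairwise contests:
B beats C 41–25.
C beats D 43–23.
C beats A 38–28.
E beats B 37–29.
C beats E 44–22.
Every option loses at least one head-to-head, so there is no Condorcet winner.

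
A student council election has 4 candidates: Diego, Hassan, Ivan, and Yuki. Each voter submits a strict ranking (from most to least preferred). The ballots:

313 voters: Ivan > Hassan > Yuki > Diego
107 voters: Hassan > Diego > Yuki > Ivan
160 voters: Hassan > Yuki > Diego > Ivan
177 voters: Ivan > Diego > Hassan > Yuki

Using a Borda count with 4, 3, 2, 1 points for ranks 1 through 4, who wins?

Diego: 313·1 + 107·3 + 160·2 + 177·3 = 1485
Hassan: 313·3 + 107·4 + 160·4 + 177·2 = 2361
Ivan: 313·4 + 107·1 + 160·1 + 177·4 = 2227
Yuki: 313·2 + 107·2 + 160·3 + 177·1 = 1497
Hassan has the highest Borda score (2361).

Hassan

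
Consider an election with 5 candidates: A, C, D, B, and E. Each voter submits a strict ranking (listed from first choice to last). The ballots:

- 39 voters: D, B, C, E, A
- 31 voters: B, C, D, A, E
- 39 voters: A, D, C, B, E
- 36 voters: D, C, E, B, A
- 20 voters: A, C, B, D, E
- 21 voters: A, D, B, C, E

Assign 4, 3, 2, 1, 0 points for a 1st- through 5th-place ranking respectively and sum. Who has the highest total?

A: 39·0 + 31·1 + 39·4 + 36·0 + 20·4 + 21·4 = 351
C: 39·2 + 31·3 + 39·2 + 36·3 + 20·3 + 21·1 = 438
D: 39·4 + 31·2 + 39·3 + 36·4 + 20·1 + 21·3 = 562
B: 39·3 + 31·4 + 39·1 + 36·1 + 20·2 + 21·2 = 398
E: 39·1 + 31·0 + 39·0 + 36·2 + 20·0 + 21·0 = 111
D has the highest Borda score (562).

D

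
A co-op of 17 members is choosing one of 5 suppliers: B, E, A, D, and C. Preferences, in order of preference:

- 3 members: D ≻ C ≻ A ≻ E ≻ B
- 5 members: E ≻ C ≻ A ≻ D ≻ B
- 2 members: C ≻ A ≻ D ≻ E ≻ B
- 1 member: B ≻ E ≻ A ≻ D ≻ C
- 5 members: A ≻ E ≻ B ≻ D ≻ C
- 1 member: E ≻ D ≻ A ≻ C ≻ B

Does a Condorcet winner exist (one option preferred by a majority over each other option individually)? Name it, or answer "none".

Checking pairwise contests:
E beats B 16–1.
A beats E 10–7.
C beats A 10–7.
E beats D 12–5.
E beats C 12–5.
Every option loses at least one head-to-head, so there is no Condorcet winner.

none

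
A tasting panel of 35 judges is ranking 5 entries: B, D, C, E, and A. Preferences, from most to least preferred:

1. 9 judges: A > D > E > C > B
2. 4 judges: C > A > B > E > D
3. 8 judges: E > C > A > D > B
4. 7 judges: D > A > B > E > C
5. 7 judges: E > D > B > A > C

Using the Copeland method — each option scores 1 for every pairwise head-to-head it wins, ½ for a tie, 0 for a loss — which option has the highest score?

B: loses to D, C, E, and A → score 0.
D: beats B and C; loses to E and A → score 2.
C: beats B; loses to D, E, and A → score 1.
E: beats B, D, and C; loses to A → score 3.
A: beats B, D, C, and E → score 4.
A has the best pairwise record.

A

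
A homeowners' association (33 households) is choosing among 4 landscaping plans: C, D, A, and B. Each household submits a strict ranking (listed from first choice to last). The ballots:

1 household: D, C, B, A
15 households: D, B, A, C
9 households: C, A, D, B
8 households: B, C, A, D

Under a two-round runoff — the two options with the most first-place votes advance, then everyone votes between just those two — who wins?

Round 1 first-place votes: C 9, D 16, A 0, B 8.
D and C advance.
Runoff: D is preferred to C by 16 voters; C by 17.
C wins the runoff.

C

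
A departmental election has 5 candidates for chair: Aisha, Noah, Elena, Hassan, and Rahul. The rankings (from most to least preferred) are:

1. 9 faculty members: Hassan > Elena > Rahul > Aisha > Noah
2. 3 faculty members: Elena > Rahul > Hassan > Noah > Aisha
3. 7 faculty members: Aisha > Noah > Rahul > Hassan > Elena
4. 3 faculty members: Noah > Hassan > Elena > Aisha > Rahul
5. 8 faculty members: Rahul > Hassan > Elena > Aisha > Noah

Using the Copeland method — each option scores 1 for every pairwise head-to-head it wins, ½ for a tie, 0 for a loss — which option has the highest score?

Aisha: beats Noah; loses to Elena, Hassan, and Rahul → score 1.
Noah: loses to Aisha, Elena, Hassan, and Rahul → score 0.
Elena: beats Aisha and Noah; ties Rahul; loses to Hassan → score 2.5.
Hassan: beats Aisha, Noah, and Elena; loses to Rahul → score 3.
Rahul: beats Aisha, Noah, and Hassan; ties Elena → score 3.5.
Rahul has the best pairwise record.

Rahul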